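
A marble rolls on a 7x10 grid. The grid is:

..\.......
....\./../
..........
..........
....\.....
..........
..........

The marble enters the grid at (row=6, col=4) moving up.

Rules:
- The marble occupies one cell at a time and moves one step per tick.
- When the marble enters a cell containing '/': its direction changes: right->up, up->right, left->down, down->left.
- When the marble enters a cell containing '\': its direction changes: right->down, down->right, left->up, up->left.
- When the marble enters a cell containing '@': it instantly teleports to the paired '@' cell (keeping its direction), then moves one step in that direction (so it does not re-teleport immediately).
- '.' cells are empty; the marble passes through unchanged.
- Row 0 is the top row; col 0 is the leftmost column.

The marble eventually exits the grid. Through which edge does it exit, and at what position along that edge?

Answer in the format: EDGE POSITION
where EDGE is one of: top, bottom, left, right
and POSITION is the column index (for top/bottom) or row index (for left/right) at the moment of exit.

Step 1: enter (6,4), '.' pass, move up to (5,4)
Step 2: enter (5,4), '.' pass, move up to (4,4)
Step 3: enter (4,4), '\' deflects up->left, move left to (4,3)
Step 4: enter (4,3), '.' pass, move left to (4,2)
Step 5: enter (4,2), '.' pass, move left to (4,1)
Step 6: enter (4,1), '.' pass, move left to (4,0)
Step 7: enter (4,0), '.' pass, move left to (4,-1)
Step 8: at (4,-1) — EXIT via left edge, pos 4

Answer: left 4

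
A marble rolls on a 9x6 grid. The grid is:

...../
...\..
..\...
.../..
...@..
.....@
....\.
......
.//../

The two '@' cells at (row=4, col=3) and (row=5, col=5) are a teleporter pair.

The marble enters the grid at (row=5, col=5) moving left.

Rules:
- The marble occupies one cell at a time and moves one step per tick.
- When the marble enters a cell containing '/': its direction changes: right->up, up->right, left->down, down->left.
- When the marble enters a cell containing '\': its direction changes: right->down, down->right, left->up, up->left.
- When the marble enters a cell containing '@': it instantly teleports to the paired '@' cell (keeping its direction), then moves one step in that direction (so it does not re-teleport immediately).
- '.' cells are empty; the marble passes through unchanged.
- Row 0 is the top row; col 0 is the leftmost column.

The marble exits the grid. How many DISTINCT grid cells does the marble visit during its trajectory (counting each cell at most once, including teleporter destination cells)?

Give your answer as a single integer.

Answer: 5

Derivation:
Step 1: enter (5,5), '@' teleport (5,5)->(4,3), also enter (4,3), move left to (4,2)
Step 2: enter (4,2), '.' pass, move left to (4,1)
Step 3: enter (4,1), '.' pass, move left to (4,0)
Step 4: enter (4,0), '.' pass, move left to (4,-1)
Step 5: at (4,-1) — EXIT via left edge, pos 4
Distinct cells visited: 5 (path length 5)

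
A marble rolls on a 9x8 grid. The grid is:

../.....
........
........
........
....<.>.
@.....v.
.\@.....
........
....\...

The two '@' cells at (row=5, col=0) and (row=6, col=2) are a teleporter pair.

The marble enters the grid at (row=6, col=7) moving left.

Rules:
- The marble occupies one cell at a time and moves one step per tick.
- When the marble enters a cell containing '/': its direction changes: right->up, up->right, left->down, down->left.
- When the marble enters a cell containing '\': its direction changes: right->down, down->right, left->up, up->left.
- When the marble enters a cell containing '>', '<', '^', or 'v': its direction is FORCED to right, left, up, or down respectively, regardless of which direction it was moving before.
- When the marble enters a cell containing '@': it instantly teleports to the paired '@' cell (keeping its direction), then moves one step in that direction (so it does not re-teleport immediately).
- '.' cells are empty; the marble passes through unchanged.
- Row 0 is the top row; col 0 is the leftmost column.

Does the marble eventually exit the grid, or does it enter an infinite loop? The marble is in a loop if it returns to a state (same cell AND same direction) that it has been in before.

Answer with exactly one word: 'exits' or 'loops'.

Step 1: enter (6,7), '.' pass, move left to (6,6)
Step 2: enter (6,6), '.' pass, move left to (6,5)
Step 3: enter (6,5), '.' pass, move left to (6,4)
Step 4: enter (6,4), '.' pass, move left to (6,3)
Step 5: enter (6,3), '.' pass, move left to (6,2)
Step 6: enter (6,2), '@' teleport (6,2)->(5,0), also enter (5,0), move left to (5,-1)
Step 7: at (5,-1) — EXIT via left edge, pos 5

Answer: exits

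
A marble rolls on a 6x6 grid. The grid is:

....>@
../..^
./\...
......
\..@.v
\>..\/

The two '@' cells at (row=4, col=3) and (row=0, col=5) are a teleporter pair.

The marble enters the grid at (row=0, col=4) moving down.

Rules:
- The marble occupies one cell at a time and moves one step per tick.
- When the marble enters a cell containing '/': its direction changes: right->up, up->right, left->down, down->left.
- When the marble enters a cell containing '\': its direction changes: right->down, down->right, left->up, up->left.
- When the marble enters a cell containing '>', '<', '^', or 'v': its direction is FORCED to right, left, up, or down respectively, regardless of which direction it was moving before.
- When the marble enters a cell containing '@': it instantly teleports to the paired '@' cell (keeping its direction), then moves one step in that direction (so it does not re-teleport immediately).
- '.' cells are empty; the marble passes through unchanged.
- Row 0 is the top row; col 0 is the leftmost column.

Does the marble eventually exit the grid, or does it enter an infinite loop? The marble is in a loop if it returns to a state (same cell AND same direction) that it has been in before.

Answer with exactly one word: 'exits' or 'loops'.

Answer: loops

Derivation:
Step 1: enter (0,4), '>' forces down->right, move right to (0,5)
Step 2: enter (0,5), '@' teleport (0,5)->(4,3), also enter (4,3), move right to (4,4)
Step 3: enter (4,4), '.' pass, move right to (4,5)
Step 4: enter (4,5), 'v' forces right->down, move down to (5,5)
Step 5: enter (5,5), '/' deflects down->left, move left to (5,4)
Step 6: enter (5,4), '\' deflects left->up, move up to (4,4)
Step 7: enter (4,4), '.' pass, move up to (3,4)
Step 8: enter (3,4), '.' pass, move up to (2,4)
Step 9: enter (2,4), '.' pass, move up to (1,4)
Step 10: enter (1,4), '.' pass, move up to (0,4)
Step 11: enter (0,4), '>' forces up->right, move right to (0,5)
Step 12: at (0,5) dir=right — LOOP DETECTED (seen before)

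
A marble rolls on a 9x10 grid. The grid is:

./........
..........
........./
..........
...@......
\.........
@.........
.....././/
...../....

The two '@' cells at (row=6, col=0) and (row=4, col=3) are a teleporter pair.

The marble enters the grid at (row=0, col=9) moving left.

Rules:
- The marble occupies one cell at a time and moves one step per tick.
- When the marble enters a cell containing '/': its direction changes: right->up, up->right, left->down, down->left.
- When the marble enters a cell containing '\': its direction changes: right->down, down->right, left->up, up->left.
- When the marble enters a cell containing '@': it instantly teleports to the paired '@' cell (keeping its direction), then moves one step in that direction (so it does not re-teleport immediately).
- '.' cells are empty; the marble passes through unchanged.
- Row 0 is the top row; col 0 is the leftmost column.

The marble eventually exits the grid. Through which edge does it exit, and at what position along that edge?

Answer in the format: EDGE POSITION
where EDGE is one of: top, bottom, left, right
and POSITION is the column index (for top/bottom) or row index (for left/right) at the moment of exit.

Step 1: enter (0,9), '.' pass, move left to (0,8)
Step 2: enter (0,8), '.' pass, move left to (0,7)
Step 3: enter (0,7), '.' pass, move left to (0,6)
Step 4: enter (0,6), '.' pass, move left to (0,5)
Step 5: enter (0,5), '.' pass, move left to (0,4)
Step 6: enter (0,4), '.' pass, move left to (0,3)
Step 7: enter (0,3), '.' pass, move left to (0,2)
Step 8: enter (0,2), '.' pass, move left to (0,1)
Step 9: enter (0,1), '/' deflects left->down, move down to (1,1)
Step 10: enter (1,1), '.' pass, move down to (2,1)
Step 11: enter (2,1), '.' pass, move down to (3,1)
Step 12: enter (3,1), '.' pass, move down to (4,1)
Step 13: enter (4,1), '.' pass, move down to (5,1)
Step 14: enter (5,1), '.' pass, move down to (6,1)
Step 15: enter (6,1), '.' pass, move down to (7,1)
Step 16: enter (7,1), '.' pass, move down to (8,1)
Step 17: enter (8,1), '.' pass, move down to (9,1)
Step 18: at (9,1) — EXIT via bottom edge, pos 1

Answer: bottom 1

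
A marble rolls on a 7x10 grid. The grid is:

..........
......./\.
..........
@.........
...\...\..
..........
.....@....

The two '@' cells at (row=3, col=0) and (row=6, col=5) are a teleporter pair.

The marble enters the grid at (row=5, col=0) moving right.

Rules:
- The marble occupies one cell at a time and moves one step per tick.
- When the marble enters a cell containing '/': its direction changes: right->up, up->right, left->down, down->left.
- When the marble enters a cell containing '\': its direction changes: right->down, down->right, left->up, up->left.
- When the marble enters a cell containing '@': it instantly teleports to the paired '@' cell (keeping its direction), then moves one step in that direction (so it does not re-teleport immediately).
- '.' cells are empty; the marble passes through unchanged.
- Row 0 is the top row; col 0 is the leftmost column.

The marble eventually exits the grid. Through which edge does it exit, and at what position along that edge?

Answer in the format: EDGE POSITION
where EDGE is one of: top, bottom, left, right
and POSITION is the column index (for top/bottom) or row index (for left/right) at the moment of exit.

Answer: right 5

Derivation:
Step 1: enter (5,0), '.' pass, move right to (5,1)
Step 2: enter (5,1), '.' pass, move right to (5,2)
Step 3: enter (5,2), '.' pass, move right to (5,3)
Step 4: enter (5,3), '.' pass, move right to (5,4)
Step 5: enter (5,4), '.' pass, move right to (5,5)
Step 6: enter (5,5), '.' pass, move right to (5,6)
Step 7: enter (5,6), '.' pass, move right to (5,7)
Step 8: enter (5,7), '.' pass, move right to (5,8)
Step 9: enter (5,8), '.' pass, move right to (5,9)
Step 10: enter (5,9), '.' pass, move right to (5,10)
Step 11: at (5,10) — EXIT via right edge, pos 5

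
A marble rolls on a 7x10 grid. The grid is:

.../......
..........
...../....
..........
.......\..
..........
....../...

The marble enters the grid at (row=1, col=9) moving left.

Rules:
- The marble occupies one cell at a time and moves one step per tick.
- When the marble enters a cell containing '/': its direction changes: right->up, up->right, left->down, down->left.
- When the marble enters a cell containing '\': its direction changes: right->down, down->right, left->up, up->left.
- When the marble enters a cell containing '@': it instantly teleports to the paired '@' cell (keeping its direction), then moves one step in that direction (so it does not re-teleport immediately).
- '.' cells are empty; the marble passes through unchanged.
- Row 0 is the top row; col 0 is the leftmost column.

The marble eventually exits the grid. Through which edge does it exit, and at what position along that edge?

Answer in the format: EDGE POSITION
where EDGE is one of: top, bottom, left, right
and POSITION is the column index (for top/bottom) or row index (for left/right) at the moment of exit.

Answer: left 1

Derivation:
Step 1: enter (1,9), '.' pass, move left to (1,8)
Step 2: enter (1,8), '.' pass, move left to (1,7)
Step 3: enter (1,7), '.' pass, move left to (1,6)
Step 4: enter (1,6), '.' pass, move left to (1,5)
Step 5: enter (1,5), '.' pass, move left to (1,4)
Step 6: enter (1,4), '.' pass, move left to (1,3)
Step 7: enter (1,3), '.' pass, move left to (1,2)
Step 8: enter (1,2), '.' pass, move left to (1,1)
Step 9: enter (1,1), '.' pass, move left to (1,0)
Step 10: enter (1,0), '.' pass, move left to (1,-1)
Step 11: at (1,-1) — EXIT via left edge, pos 1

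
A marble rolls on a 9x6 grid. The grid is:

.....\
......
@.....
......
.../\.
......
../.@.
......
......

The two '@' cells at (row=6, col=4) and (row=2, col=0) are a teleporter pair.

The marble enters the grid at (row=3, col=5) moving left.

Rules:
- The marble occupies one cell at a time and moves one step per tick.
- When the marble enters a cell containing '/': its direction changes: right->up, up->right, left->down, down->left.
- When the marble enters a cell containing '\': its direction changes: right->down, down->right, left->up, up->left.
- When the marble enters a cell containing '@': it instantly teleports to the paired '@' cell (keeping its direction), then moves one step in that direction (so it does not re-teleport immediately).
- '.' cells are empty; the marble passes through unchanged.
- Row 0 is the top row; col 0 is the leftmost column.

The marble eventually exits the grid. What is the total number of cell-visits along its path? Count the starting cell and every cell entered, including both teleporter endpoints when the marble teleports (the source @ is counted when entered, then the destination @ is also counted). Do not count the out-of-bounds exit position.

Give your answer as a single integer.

Step 1: enter (3,5), '.' pass, move left to (3,4)
Step 2: enter (3,4), '.' pass, move left to (3,3)
Step 3: enter (3,3), '.' pass, move left to (3,2)
Step 4: enter (3,2), '.' pass, move left to (3,1)
Step 5: enter (3,1), '.' pass, move left to (3,0)
Step 6: enter (3,0), '.' pass, move left to (3,-1)
Step 7: at (3,-1) — EXIT via left edge, pos 3
Path length (cell visits): 6

Answer: 6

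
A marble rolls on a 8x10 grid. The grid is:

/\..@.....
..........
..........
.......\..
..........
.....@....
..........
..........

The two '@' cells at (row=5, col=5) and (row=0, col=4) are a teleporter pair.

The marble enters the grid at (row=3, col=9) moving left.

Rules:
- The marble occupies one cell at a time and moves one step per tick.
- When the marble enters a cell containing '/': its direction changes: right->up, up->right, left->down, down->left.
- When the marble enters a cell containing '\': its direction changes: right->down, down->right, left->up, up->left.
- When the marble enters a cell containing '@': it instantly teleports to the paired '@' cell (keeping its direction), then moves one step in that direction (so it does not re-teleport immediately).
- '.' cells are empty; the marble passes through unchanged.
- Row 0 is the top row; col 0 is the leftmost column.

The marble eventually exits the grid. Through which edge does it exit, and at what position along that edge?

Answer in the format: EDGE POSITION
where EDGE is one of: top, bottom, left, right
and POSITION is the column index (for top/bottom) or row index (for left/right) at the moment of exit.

Answer: top 7

Derivation:
Step 1: enter (3,9), '.' pass, move left to (3,8)
Step 2: enter (3,8), '.' pass, move left to (3,7)
Step 3: enter (3,7), '\' deflects left->up, move up to (2,7)
Step 4: enter (2,7), '.' pass, move up to (1,7)
Step 5: enter (1,7), '.' pass, move up to (0,7)
Step 6: enter (0,7), '.' pass, move up to (-1,7)
Step 7: at (-1,7) — EXIT via top edge, pos 7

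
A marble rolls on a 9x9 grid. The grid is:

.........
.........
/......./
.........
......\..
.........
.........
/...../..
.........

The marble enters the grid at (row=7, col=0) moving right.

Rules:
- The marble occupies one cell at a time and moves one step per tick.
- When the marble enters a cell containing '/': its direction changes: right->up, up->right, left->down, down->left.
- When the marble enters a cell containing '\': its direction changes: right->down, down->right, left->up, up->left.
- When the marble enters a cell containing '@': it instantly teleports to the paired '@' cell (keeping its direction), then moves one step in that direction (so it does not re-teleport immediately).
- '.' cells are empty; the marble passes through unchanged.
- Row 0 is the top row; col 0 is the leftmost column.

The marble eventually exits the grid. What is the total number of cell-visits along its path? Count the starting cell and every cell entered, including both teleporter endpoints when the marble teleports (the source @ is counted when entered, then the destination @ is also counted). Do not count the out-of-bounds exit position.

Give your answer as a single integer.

Answer: 16

Derivation:
Step 1: enter (7,0), '/' deflects right->up, move up to (6,0)
Step 2: enter (6,0), '.' pass, move up to (5,0)
Step 3: enter (5,0), '.' pass, move up to (4,0)
Step 4: enter (4,0), '.' pass, move up to (3,0)
Step 5: enter (3,0), '.' pass, move up to (2,0)
Step 6: enter (2,0), '/' deflects up->right, move right to (2,1)
Step 7: enter (2,1), '.' pass, move right to (2,2)
Step 8: enter (2,2), '.' pass, move right to (2,3)
Step 9: enter (2,3), '.' pass, move right to (2,4)
Step 10: enter (2,4), '.' pass, move right to (2,5)
Step 11: enter (2,5), '.' pass, move right to (2,6)
Step 12: enter (2,6), '.' pass, move right to (2,7)
Step 13: enter (2,7), '.' pass, move right to (2,8)
Step 14: enter (2,8), '/' deflects right->up, move up to (1,8)
Step 15: enter (1,8), '.' pass, move up to (0,8)
Step 16: enter (0,8), '.' pass, move up to (-1,8)
Step 17: at (-1,8) — EXIT via top edge, pos 8
Path length (cell visits): 16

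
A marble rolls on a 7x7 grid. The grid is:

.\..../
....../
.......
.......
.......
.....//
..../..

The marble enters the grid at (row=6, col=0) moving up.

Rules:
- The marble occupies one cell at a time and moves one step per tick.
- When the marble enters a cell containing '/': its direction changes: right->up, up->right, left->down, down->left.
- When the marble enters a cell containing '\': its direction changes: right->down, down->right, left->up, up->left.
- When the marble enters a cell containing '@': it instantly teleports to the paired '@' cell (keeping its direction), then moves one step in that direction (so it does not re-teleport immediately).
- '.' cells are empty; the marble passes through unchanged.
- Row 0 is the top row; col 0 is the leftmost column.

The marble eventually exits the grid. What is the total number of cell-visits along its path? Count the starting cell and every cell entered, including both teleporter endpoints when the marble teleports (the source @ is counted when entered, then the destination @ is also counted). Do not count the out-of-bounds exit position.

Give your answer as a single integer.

Step 1: enter (6,0), '.' pass, move up to (5,0)
Step 2: enter (5,0), '.' pass, move up to (4,0)
Step 3: enter (4,0), '.' pass, move up to (3,0)
Step 4: enter (3,0), '.' pass, move up to (2,0)
Step 5: enter (2,0), '.' pass, move up to (1,0)
Step 6: enter (1,0), '.' pass, move up to (0,0)
Step 7: enter (0,0), '.' pass, move up to (-1,0)
Step 8: at (-1,0) — EXIT via top edge, pos 0
Path length (cell visits): 7

Answer: 7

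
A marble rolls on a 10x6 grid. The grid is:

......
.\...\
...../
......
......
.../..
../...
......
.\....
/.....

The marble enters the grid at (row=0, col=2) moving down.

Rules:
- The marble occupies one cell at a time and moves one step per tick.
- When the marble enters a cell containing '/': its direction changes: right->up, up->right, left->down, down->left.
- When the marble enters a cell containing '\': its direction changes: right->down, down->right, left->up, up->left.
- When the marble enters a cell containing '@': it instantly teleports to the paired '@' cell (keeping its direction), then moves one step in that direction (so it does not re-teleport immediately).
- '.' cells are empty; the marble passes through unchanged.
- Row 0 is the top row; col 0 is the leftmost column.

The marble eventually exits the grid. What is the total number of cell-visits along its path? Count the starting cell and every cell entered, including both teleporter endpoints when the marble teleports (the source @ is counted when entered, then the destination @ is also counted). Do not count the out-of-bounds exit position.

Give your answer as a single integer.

Step 1: enter (0,2), '.' pass, move down to (1,2)
Step 2: enter (1,2), '.' pass, move down to (2,2)
Step 3: enter (2,2), '.' pass, move down to (3,2)
Step 4: enter (3,2), '.' pass, move down to (4,2)
Step 5: enter (4,2), '.' pass, move down to (5,2)
Step 6: enter (5,2), '.' pass, move down to (6,2)
Step 7: enter (6,2), '/' deflects down->left, move left to (6,1)
Step 8: enter (6,1), '.' pass, move left to (6,0)
Step 9: enter (6,0), '.' pass, move left to (6,-1)
Step 10: at (6,-1) — EXIT via left edge, pos 6
Path length (cell visits): 9

Answer: 9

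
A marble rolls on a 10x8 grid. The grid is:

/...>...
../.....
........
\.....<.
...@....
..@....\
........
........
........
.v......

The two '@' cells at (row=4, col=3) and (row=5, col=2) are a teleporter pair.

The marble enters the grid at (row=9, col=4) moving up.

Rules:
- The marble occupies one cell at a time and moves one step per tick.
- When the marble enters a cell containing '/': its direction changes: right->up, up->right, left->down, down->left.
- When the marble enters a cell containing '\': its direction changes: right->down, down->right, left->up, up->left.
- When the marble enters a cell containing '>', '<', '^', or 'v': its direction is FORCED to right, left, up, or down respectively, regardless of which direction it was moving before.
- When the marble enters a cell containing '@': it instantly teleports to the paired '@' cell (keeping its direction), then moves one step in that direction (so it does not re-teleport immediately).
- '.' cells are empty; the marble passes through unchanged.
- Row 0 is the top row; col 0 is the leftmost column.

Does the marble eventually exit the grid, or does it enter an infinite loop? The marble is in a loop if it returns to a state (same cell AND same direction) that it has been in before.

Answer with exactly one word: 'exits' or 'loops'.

Answer: exits

Derivation:
Step 1: enter (9,4), '.' pass, move up to (8,4)
Step 2: enter (8,4), '.' pass, move up to (7,4)
Step 3: enter (7,4), '.' pass, move up to (6,4)
Step 4: enter (6,4), '.' pass, move up to (5,4)
Step 5: enter (5,4), '.' pass, move up to (4,4)
Step 6: enter (4,4), '.' pass, move up to (3,4)
Step 7: enter (3,4), '.' pass, move up to (2,4)
Step 8: enter (2,4), '.' pass, move up to (1,4)
Step 9: enter (1,4), '.' pass, move up to (0,4)
Step 10: enter (0,4), '>' forces up->right, move right to (0,5)
Step 11: enter (0,5), '.' pass, move right to (0,6)
Step 12: enter (0,6), '.' pass, move right to (0,7)
Step 13: enter (0,7), '.' pass, move right to (0,8)
Step 14: at (0,8) — EXIT via right edge, pos 0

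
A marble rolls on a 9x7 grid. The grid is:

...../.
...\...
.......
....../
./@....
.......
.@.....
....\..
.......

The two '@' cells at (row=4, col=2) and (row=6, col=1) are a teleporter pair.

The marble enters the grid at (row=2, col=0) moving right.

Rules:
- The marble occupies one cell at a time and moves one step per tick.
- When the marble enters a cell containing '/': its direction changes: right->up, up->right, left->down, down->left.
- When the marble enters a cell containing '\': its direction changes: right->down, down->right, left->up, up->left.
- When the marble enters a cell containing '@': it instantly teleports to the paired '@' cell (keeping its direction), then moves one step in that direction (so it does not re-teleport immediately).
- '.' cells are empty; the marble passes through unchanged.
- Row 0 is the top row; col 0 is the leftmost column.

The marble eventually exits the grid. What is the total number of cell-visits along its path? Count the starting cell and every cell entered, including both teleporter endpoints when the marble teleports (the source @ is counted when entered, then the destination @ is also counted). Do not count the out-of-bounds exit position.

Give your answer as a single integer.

Answer: 7

Derivation:
Step 1: enter (2,0), '.' pass, move right to (2,1)
Step 2: enter (2,1), '.' pass, move right to (2,2)
Step 3: enter (2,2), '.' pass, move right to (2,3)
Step 4: enter (2,3), '.' pass, move right to (2,4)
Step 5: enter (2,4), '.' pass, move right to (2,5)
Step 6: enter (2,5), '.' pass, move right to (2,6)
Step 7: enter (2,6), '.' pass, move right to (2,7)
Step 8: at (2,7) — EXIT via right edge, pos 2
Path length (cell visits): 7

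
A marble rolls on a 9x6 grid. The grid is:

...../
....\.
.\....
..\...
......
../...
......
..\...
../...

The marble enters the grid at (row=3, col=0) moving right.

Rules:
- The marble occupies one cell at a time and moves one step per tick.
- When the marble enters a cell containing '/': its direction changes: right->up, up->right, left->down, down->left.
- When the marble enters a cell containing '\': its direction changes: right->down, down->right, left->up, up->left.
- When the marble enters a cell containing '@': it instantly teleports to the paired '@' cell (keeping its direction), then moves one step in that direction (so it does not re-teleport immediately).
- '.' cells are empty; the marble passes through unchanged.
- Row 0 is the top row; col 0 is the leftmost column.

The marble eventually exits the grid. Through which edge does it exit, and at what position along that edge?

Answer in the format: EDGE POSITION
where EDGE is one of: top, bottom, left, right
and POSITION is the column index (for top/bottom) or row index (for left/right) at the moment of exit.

Answer: left 5

Derivation:
Step 1: enter (3,0), '.' pass, move right to (3,1)
Step 2: enter (3,1), '.' pass, move right to (3,2)
Step 3: enter (3,2), '\' deflects right->down, move down to (4,2)
Step 4: enter (4,2), '.' pass, move down to (5,2)
Step 5: enter (5,2), '/' deflects down->left, move left to (5,1)
Step 6: enter (5,1), '.' pass, move left to (5,0)
Step 7: enter (5,0), '.' pass, move left to (5,-1)
Step 8: at (5,-1) — EXIT via left edge, pos 5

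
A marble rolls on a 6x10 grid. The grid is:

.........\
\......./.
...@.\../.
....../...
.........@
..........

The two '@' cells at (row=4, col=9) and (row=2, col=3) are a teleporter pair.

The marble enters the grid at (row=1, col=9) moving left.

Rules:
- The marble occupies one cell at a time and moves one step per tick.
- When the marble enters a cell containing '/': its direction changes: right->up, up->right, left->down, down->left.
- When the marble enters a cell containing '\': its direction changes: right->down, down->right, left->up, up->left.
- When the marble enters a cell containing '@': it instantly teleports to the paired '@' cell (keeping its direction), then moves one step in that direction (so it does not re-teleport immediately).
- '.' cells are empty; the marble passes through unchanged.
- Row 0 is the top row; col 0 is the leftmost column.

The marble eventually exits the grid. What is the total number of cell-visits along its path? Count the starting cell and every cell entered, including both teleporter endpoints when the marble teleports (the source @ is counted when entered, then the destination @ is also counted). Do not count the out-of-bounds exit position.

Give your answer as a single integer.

Answer: 8

Derivation:
Step 1: enter (1,9), '.' pass, move left to (1,8)
Step 2: enter (1,8), '/' deflects left->down, move down to (2,8)
Step 3: enter (2,8), '/' deflects down->left, move left to (2,7)
Step 4: enter (2,7), '.' pass, move left to (2,6)
Step 5: enter (2,6), '.' pass, move left to (2,5)
Step 6: enter (2,5), '\' deflects left->up, move up to (1,5)
Step 7: enter (1,5), '.' pass, move up to (0,5)
Step 8: enter (0,5), '.' pass, move up to (-1,5)
Step 9: at (-1,5) — EXIT via top edge, pos 5
Path length (cell visits): 8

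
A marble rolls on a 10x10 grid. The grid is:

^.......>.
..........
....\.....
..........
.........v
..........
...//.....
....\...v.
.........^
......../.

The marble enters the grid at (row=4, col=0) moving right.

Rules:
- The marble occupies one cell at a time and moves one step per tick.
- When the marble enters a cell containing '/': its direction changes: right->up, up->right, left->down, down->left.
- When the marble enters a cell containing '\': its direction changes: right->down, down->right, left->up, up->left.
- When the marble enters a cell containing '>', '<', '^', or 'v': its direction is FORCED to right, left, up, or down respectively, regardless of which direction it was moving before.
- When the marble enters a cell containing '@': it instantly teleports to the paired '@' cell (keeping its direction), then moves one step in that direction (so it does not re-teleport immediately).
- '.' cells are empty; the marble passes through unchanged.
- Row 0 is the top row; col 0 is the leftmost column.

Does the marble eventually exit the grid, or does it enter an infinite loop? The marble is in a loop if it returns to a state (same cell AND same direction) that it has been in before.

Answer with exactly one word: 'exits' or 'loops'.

Answer: loops

Derivation:
Step 1: enter (4,0), '.' pass, move right to (4,1)
Step 2: enter (4,1), '.' pass, move right to (4,2)
Step 3: enter (4,2), '.' pass, move right to (4,3)
Step 4: enter (4,3), '.' pass, move right to (4,4)
Step 5: enter (4,4), '.' pass, move right to (4,5)
Step 6: enter (4,5), '.' pass, move right to (4,6)
Step 7: enter (4,6), '.' pass, move right to (4,7)
Step 8: enter (4,7), '.' pass, move right to (4,8)
Step 9: enter (4,8), '.' pass, move right to (4,9)
Step 10: enter (4,9), 'v' forces right->down, move down to (5,9)
Step 11: enter (5,9), '.' pass, move down to (6,9)
Step 12: enter (6,9), '.' pass, move down to (7,9)
Step 13: enter (7,9), '.' pass, move down to (8,9)
Step 14: enter (8,9), '^' forces down->up, move up to (7,9)
Step 15: enter (7,9), '.' pass, move up to (6,9)
Step 16: enter (6,9), '.' pass, move up to (5,9)
Step 17: enter (5,9), '.' pass, move up to (4,9)
Step 18: enter (4,9), 'v' forces up->down, move down to (5,9)
Step 19: at (5,9) dir=down — LOOP DETECTED (seen before)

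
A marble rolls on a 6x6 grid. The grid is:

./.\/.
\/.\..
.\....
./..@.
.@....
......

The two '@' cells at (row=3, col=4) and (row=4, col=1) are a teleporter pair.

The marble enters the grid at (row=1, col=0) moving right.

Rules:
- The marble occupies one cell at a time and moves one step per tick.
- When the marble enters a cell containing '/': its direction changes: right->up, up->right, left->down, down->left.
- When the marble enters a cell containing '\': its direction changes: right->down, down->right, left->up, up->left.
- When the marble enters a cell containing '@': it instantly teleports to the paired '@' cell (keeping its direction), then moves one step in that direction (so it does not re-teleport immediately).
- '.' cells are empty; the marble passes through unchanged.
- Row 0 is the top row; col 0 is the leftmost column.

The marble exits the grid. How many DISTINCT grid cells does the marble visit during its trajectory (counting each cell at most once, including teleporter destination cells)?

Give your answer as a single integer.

Step 1: enter (1,0), '\' deflects right->down, move down to (2,0)
Step 2: enter (2,0), '.' pass, move down to (3,0)
Step 3: enter (3,0), '.' pass, move down to (4,0)
Step 4: enter (4,0), '.' pass, move down to (5,0)
Step 5: enter (5,0), '.' pass, move down to (6,0)
Step 6: at (6,0) — EXIT via bottom edge, pos 0
Distinct cells visited: 5 (path length 5)

Answer: 5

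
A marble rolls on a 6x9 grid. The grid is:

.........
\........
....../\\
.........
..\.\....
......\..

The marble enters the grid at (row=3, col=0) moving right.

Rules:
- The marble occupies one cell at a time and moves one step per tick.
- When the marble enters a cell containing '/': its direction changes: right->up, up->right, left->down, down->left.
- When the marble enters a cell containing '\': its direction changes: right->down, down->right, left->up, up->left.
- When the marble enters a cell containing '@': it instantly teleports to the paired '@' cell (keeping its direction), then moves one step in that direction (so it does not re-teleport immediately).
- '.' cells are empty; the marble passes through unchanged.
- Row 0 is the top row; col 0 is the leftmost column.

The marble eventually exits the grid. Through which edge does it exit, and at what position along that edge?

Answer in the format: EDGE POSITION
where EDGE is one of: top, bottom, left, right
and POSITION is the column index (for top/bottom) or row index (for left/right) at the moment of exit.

Step 1: enter (3,0), '.' pass, move right to (3,1)
Step 2: enter (3,1), '.' pass, move right to (3,2)
Step 3: enter (3,2), '.' pass, move right to (3,3)
Step 4: enter (3,3), '.' pass, move right to (3,4)
Step 5: enter (3,4), '.' pass, move right to (3,5)
Step 6: enter (3,5), '.' pass, move right to (3,6)
Step 7: enter (3,6), '.' pass, move right to (3,7)
Step 8: enter (3,7), '.' pass, move right to (3,8)
Step 9: enter (3,8), '.' pass, move right to (3,9)
Step 10: at (3,9) — EXIT via right edge, pos 3

Answer: right 3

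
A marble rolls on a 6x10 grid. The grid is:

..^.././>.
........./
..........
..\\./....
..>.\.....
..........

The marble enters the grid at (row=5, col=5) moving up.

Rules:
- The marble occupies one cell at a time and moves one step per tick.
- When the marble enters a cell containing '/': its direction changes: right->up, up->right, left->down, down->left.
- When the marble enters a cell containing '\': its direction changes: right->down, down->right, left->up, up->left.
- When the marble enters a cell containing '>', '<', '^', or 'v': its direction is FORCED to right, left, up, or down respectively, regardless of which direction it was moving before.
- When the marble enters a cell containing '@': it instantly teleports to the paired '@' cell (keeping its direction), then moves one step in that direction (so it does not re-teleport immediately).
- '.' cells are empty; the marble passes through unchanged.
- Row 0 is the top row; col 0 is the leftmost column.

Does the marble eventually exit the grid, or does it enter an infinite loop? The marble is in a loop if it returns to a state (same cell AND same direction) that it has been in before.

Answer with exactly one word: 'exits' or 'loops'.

Step 1: enter (5,5), '.' pass, move up to (4,5)
Step 2: enter (4,5), '.' pass, move up to (3,5)
Step 3: enter (3,5), '/' deflects up->right, move right to (3,6)
Step 4: enter (3,6), '.' pass, move right to (3,7)
Step 5: enter (3,7), '.' pass, move right to (3,8)
Step 6: enter (3,8), '.' pass, move right to (3,9)
Step 7: enter (3,9), '.' pass, move right to (3,10)
Step 8: at (3,10) — EXIT via right edge, pos 3

Answer: exits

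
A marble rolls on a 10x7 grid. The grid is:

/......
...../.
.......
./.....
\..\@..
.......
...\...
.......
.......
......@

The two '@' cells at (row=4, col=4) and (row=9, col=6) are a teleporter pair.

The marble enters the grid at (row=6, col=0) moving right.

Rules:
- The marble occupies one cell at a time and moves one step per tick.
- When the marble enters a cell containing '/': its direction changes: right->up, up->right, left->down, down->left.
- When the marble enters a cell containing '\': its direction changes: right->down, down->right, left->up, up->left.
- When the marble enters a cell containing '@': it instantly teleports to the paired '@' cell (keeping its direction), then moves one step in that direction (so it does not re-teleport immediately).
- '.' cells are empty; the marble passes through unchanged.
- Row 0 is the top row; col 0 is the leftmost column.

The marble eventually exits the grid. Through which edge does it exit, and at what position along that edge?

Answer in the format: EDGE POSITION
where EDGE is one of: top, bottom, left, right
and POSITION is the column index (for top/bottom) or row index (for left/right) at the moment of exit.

Answer: bottom 3

Derivation:
Step 1: enter (6,0), '.' pass, move right to (6,1)
Step 2: enter (6,1), '.' pass, move right to (6,2)
Step 3: enter (6,2), '.' pass, move right to (6,3)
Step 4: enter (6,3), '\' deflects right->down, move down to (7,3)
Step 5: enter (7,3), '.' pass, move down to (8,3)
Step 6: enter (8,3), '.' pass, move down to (9,3)
Step 7: enter (9,3), '.' pass, move down to (10,3)
Step 8: at (10,3) — EXIT via bottom edge, pos 3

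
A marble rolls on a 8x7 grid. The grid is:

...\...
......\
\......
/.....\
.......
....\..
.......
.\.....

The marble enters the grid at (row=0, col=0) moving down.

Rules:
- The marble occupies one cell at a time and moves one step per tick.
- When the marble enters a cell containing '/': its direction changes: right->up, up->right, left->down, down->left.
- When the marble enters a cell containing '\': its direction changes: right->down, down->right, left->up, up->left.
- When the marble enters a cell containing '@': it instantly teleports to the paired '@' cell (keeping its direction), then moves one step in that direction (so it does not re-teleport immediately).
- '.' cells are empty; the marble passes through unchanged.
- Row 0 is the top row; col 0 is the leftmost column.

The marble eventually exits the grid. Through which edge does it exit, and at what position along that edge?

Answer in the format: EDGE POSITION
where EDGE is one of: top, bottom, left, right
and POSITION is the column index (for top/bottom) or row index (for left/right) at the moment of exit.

Step 1: enter (0,0), '.' pass, move down to (1,0)
Step 2: enter (1,0), '.' pass, move down to (2,0)
Step 3: enter (2,0), '\' deflects down->right, move right to (2,1)
Step 4: enter (2,1), '.' pass, move right to (2,2)
Step 5: enter (2,2), '.' pass, move right to (2,3)
Step 6: enter (2,3), '.' pass, move right to (2,4)
Step 7: enter (2,4), '.' pass, move right to (2,5)
Step 8: enter (2,5), '.' pass, move right to (2,6)
Step 9: enter (2,6), '.' pass, move right to (2,7)
Step 10: at (2,7) — EXIT via right edge, pos 2

Answer: right 2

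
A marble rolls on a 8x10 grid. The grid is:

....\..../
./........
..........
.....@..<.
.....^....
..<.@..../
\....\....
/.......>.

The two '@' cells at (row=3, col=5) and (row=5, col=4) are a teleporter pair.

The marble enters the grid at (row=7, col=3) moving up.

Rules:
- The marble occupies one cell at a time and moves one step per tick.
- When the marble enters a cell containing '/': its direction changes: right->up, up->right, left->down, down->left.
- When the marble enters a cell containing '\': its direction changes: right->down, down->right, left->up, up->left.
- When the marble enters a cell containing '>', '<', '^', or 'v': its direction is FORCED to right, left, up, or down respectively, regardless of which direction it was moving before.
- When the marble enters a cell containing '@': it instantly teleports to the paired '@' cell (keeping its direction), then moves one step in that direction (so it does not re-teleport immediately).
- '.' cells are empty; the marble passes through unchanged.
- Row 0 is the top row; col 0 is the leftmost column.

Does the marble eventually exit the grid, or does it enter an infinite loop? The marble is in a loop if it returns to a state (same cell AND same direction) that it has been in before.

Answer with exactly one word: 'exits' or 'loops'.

Answer: exits

Derivation:
Step 1: enter (7,3), '.' pass, move up to (6,3)
Step 2: enter (6,3), '.' pass, move up to (5,3)
Step 3: enter (5,3), '.' pass, move up to (4,3)
Step 4: enter (4,3), '.' pass, move up to (3,3)
Step 5: enter (3,3), '.' pass, move up to (2,3)
Step 6: enter (2,3), '.' pass, move up to (1,3)
Step 7: enter (1,3), '.' pass, move up to (0,3)
Step 8: enter (0,3), '.' pass, move up to (-1,3)
Step 9: at (-1,3) — EXIT via top edge, pos 3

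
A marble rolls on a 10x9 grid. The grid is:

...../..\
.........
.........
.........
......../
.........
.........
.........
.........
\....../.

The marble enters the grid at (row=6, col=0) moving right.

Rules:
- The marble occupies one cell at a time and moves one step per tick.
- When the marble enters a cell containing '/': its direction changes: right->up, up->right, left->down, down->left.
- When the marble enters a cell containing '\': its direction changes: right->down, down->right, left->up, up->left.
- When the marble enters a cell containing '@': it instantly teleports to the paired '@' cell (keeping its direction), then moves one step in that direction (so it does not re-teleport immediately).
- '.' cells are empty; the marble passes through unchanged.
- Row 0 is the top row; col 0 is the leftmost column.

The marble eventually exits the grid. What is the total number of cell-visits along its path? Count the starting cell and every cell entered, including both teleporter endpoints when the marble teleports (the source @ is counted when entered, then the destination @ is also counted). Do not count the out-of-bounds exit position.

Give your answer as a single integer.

Step 1: enter (6,0), '.' pass, move right to (6,1)
Step 2: enter (6,1), '.' pass, move right to (6,2)
Step 3: enter (6,2), '.' pass, move right to (6,3)
Step 4: enter (6,3), '.' pass, move right to (6,4)
Step 5: enter (6,4), '.' pass, move right to (6,5)
Step 6: enter (6,5), '.' pass, move right to (6,6)
Step 7: enter (6,6), '.' pass, move right to (6,7)
Step 8: enter (6,7), '.' pass, move right to (6,8)
Step 9: enter (6,8), '.' pass, move right to (6,9)
Step 10: at (6,9) — EXIT via right edge, pos 6
Path length (cell visits): 9

Answer: 9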